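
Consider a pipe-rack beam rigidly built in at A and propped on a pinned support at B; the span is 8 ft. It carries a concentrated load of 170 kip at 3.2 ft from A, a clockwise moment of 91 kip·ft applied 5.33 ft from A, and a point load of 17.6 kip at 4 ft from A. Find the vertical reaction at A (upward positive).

Release the roller at B. Primary structure: cantilever fixed at A.
Primary-structure tip deflection at B by superposition:
  point load 170 at a = 3.2: Pa²(3L − a)/(6EI) = 6035/EI
  clockwise couple 91 at a = 5.33: M₀a(2L − a)/(2EI) = 2588/EI
  point load 17.6 at a = 4: Pa²(3L − a)/(6EI) = 938.7/EI
  δ_0 = 9561/EI
Flexibility coefficient — unit upward force at B: δ_{BB} = L³/(3EI) = 170.7/EI.
The prop prevents deflection at B: R_B = δ_0/δ_{BB} = 9561/170.7 = 56.02 kip.
Vertical equilibrium: R_A = ΣP − R_B = 187.6 − 56.02 = 131.6 kip.

R_A = 131.6 kip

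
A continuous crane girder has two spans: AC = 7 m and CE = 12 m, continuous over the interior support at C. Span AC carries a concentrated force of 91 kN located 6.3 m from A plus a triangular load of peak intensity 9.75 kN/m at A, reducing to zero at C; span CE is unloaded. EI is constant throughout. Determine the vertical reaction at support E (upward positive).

Take M_C as the redundant. Released structure: two simple spans AC and CE with a hinge at C.
Discontinuity in slope at C on the released structure — sum the simple-span end rotations:
  span AC: point load 91 at a = 6.3: Pab(L + a)/(6LEI) = 127.1/EI
  span AC: triangular load, peak 9.75: 7w₀L³/(360EI) = 65.03/EI
  relative rotation θ_0 = (192.1 + 0)/EI = 192.1/EI
A unit hogging moment at C produces rotation L₁/(3EI) + L₂/(3EI) = 6.333/EI.
Slope continuity at C: θ_0 = M_C·6.333/EI, so M_C = 192.1/6.333 = 30.33 kN·m (hogging).
Span CE, ΣM about E: R_C^{CE}·12 = 0 + 30.33, so R_C^{CE} = 2.528 kN and R_E = 0 − 2.528 = -2.528 kN.

R_E = -2.528 kN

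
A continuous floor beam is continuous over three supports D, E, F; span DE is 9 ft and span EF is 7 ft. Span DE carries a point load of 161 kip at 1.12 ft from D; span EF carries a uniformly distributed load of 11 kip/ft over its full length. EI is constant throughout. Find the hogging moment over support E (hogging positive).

M_E = 79.41 kip·ft

Take M_E as the redundant. Released structure: two simple spans DE and EF with a hinge at E.
Rotations at E on the released spans (each span's end-slope, ×1/EI):
  span DE: point load 161 at a = 1.12: Pab(L + a)/(6LEI) = 266.3/EI
  span EF: UDL 11: wL³/(24EI) = 157.2/EI
  relative rotation θ_0 = (266.3 + 157.2)/EI = 423.5/EI
A unit hogging moment at E produces rotation L₁/(3EI) + L₂/(3EI) = 5.333/EI.
Slope continuity at E: θ_0 = M_E·5.333/EI, so M_E = 423.5/5.333 = 79.41 kip·ft (hogging).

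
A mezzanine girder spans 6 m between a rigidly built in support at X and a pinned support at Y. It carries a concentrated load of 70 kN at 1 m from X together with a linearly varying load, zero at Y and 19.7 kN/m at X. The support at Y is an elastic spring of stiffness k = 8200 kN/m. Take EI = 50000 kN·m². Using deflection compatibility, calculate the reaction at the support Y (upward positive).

Choose R_Y as the redundant. The primary structure is the cantilever fixed at X.
Free-end deflection of the primary structure under the applied loading (downward +):
  point load 70 at a = 1: Pa²(3L − a)/(6EI) = 198.3/EI
  triangular load, peak 19.7 at the fixed end: w₀L⁴/(30EI) = 851/EI
  δ_0 = 1049/EI
Tip deflection under a unit load at Y: L³/(3EI) = 72/EI.
With EI = 50000 kN·m²: δ_0 = 0.020987 m and δ_{YY} = 0.00144 m/kN.
Compatibility — the spring shortens by R_Y/k under the reaction it provides: δ_0 − R_Y·δ_{YY} = R_Y/k. With 1/k = 0.000122 m/kN, R_Y = δ_0 / (δ_{YY} + 1/k) = 0.020987 / (0.00144 + 0.000122) = 13.44 kN.

R_Y = 13.44 kN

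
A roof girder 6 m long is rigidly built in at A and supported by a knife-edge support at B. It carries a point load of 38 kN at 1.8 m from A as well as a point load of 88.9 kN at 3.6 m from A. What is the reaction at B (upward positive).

R_B = 43.02 kN

Remove the prop at B; the released (primary) structure is a cantilever built in at A.
Free-end deflection of the primary structure under the applied loading (downward +):
  point load 38 at a = 1.8: Pa²(3L − a)/(6EI) = 332.4/EI
  point load 88.9 at a = 3.6: Pa²(3L − a)/(6EI) = 2765/EI
  δ_0 = 3098/EI
Flexibility coefficient — unit upward force at B: δ_{BB} = L³/(3EI) = 72/EI.
Compatibility at B: δ_0 − R_B·δ_{BB} = 0, so R_B = 3098/72 = 43.02 kN.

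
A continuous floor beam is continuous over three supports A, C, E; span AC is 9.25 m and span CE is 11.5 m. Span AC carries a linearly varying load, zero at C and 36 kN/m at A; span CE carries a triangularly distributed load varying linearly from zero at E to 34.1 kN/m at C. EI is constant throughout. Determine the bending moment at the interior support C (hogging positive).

M_C = 246.7 kN·m

Insert a hinge at C; M_C is the redundant, and each span becomes simply supported.
Rotations at C on the released spans (each span's end-slope, ×1/EI):
  span AC: triangular load, peak 36: 7w₀L³/(360EI) = 554/EI
  span CE: triangular load, peak 34.1: w₀L³/(45EI) = 1152/EI
  relative rotation θ_0 = (554 + 1152)/EI = 1707/EI
A unit hogging moment at C produces rotation L₁/(3EI) + L₂/(3EI) = 6.917/EI.
Compatibility: M_C·(L₁+L₂)/(3EI) = θ_0, giving M_C = 246.7 kN·m (hogging).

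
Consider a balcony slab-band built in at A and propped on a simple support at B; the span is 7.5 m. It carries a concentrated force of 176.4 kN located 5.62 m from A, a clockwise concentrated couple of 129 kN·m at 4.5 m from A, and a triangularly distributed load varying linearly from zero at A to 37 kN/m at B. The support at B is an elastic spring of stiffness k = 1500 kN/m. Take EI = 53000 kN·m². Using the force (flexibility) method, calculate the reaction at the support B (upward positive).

Choose R_B as the redundant. The primary structure is the cantilever fixed at A.
Primary-structure tip deflection at B by superposition:
  point load 176.4 at a = 5.62: Pa²(3L − a)/(6EI) = 15674/EI
  clockwise couple 129 at a = 4.5: M₀a(2L − a)/(2EI) = 3048/EI
  triangular load, peak 37 at the free end: 11w₀L⁴/(120EI) = 10731/EI
  δ_0 = 29454/EI
Tip deflection under a unit load at B: L³/(3EI) = 140.6/EI.
With EI = 53000 kN·m²: δ_0 = 0.55573 m and δ_{BB} = 0.002653 m/kN.
Compatibility — the spring shortens by R_B/k under the reaction it provides: δ_0 − R_B·δ_{BB} = R_B/k. With 1/k = 0.000667 m/kN, R_B = δ_0 / (δ_{BB} + 1/k) = 0.55573 / (0.002653 + 0.000667) = 167.4 kN.

R_B = 167.4 kN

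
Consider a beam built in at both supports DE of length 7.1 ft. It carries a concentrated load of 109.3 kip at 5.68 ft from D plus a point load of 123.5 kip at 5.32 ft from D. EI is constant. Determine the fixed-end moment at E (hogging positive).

M_E = 222.8 kip·ft

Take the two fixed-end moments M_D, M_E as redundants; the released structure is the simple span DE.
End rotations of the released simple span under the applied load (×1/EI):
  at D: point load 109.3 at a = 5.68: Pab(L + b)/(6LEI) = 176.3/EI
  at E: point load 109.3 at a = 5.68: Pab(L + a)/(6LEI) = 264.5/EI
  at D: point load 123.5 at a = 5.32: Pab(L + b)/(6LEI) = 243.8/EI
  at E: point load 123.5 at a = 5.32: Pab(L + a)/(6LEI) = 341/EI
  θ_D0 = 420.1/EI,  θ_E0 = 605.4/EI
Flexibility coefficients: a unit moment at one end gives L/(3EI) there and L/(6EI) at the far end, so f₁₁ = f₂₂ = 2.367/EI and f₁₂ = f₂₁ = 1.183/EI.
Compatibility — zero rotation at each built-in end:
  2.367 M_D + 1.183 M_E = 420.1
  1.183 M_D + 2.367 M_E = 605.4
Solving the pair gives M_D = 66.13 kip·ft and M_E = 222.8 kip·ft (hogging).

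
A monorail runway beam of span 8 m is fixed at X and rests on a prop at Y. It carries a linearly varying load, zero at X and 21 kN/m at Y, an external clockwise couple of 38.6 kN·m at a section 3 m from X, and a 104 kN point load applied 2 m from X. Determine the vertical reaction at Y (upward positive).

R_Y = 59.55 kN

Release the roller at Y. Primary structure: cantilever fixed at X.
Primary-structure tip deflection at Y by superposition:
  triangular load, peak 21 at the free end: 11w₀L⁴/(120EI) = 7885/EI
  clockwise couple 38.6 at a = 3: M₀a(2L − a)/(2EI) = 752.7/EI
  point load 104 at a = 2: Pa²(3L − a)/(6EI) = 1525/EI
  δ_0 = 10163/EI
Tip deflection under a unit load at Y: L³/(3EI) = 170.7/EI.
The prop prevents deflection at Y: R_Y = δ_0/δ_{YY} = 10163/170.7 = 59.55 kN.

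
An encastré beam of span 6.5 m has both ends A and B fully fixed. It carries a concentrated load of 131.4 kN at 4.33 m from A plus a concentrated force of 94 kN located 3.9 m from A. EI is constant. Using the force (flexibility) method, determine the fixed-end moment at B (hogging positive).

Release both end moments; the primary structure is a simply-supported span AB with redundants M_A and M_B.
Simple-span end rotations at A and B under the given loads:
  at A: point load 131.4 at a = 4.33: Pab(L + b)/(6LEI) = 274.5/EI
  at B: point load 131.4 at a = 4.33: Pab(L + a)/(6LEI) = 342.9/EI
  at A: point load 94 at a = 3.9: Pab(L + b)/(6LEI) = 222.4/EI
  at B: point load 94 at a = 3.9: Pab(L + a)/(6LEI) = 254.2/EI
  θ_A0 = 496.9/EI,  θ_B0 = 597/EI
Flexibility coefficients: a unit moment at one end gives L/(3EI) there and L/(6EI) at the far end, so f₁₁ = f₂₂ = 2.167/EI and f₁₂ = f₂₁ = 1.083/EI.
Compatibility — zero rotation at each built-in end:
  2.167 M_A + 1.083 M_B = 496.9
  1.083 M_A + 2.167 M_B = 597
Solving the pair gives M_A = 122.1 kN·m and M_B = 214.5 kN·m (hogging).

M_B = 214.5 kN·m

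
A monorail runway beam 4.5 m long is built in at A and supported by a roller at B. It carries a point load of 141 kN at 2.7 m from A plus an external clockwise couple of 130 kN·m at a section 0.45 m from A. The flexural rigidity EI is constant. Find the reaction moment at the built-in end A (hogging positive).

Remove the prop at B; the released (primary) structure is a cantilever built in at A.
Deflection at B on the released cantilever, summing each load's contribution:
  point load 141 at a = 2.7: Pa²(3L − a)/(6EI) = 1850/EI
  clockwise couple 130 at a = 0.45: M₀a(2L − a)/(2EI) = 250.1/EI
  δ_0 = 2100/EI
Flexibility coefficient — unit upward force at B: δ_{BB} = L³/(3EI) = 30.38/EI.
The prop prevents deflection at B: R_B = δ_0/δ_{BB} = 2100/30.38 = 69.15 kN.
Moment equilibrium about A: M_A = Σ(load moments about A) − R_B·L = 510.7 − 69.15×4.5 = 199.5 kN·m.

M_A = 199.5 kN·m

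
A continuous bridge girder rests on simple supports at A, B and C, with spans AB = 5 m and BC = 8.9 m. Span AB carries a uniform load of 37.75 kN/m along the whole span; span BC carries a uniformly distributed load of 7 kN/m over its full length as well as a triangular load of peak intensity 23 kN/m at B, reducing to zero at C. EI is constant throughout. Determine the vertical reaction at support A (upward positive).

R_A = 61.46 kN

Take M_B as the redundant. Released structure: two simple spans AB and BC with a hinge at B.
Discontinuity in slope at B on the released structure — sum the simple-span end rotations:
  span AB: UDL 37.75: wL³/(24EI) = 196.6/EI
  span BC: UDL 7: wL³/(24EI) = 205.6/EI
  span BC: triangular load, peak 23: w₀L³/(45EI) = 360.3/EI
  relative rotation θ_0 = (196.6 + 565.9)/EI = 762.5/EI
A unit hogging moment at B produces rotation L₁/(3EI) + L₂/(3EI) = 4.633/EI.
Slope continuity at B: θ_0 = M_B·4.633/EI, so M_B = 762.5/4.633 = 164.6 kN·m (hogging).
Span AB, ΣM about A with M_B applied at B: R_B^{AB}·5 = 471.9 + 164.6, so R_B^{AB} = 127.3 kN and R_A = 188.8 − 127.3 = 61.46 kN.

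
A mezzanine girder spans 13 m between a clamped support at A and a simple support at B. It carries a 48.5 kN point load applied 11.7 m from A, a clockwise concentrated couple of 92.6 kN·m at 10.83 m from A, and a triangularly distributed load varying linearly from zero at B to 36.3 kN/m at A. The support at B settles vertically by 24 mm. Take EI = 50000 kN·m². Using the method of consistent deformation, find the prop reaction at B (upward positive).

Choose R_B as the redundant. The primary structure is the cantilever fixed at A.
Primary-structure tip deflection at B by superposition:
  point load 48.5 at a = 11.7: Pa²(3L − a)/(6EI) = 30208/EI
  clockwise couple 92.6 at a = 10.83: M₀a(2L − a)/(2EI) = 7607/EI
  triangular load, peak 36.3 at the fixed end: w₀L⁴/(30EI) = 34559/EI
  δ_0 = 72374/EI
Tip deflection under a unit load at B: L³/(3EI) = 732.3/EI.
With EI = 50000 kN·m²: δ_0 = 1.4475 m and δ_{BB} = 0.014647 m/kN.
Compatibility — the beam at B must follow the support down by 0.024 m: δ_0 − R_B·δ_{BB} = 0.024, so R_B = (1.4475 − 0.024)/0.014647 = 97.19 kN.

R_B = 97.19 kN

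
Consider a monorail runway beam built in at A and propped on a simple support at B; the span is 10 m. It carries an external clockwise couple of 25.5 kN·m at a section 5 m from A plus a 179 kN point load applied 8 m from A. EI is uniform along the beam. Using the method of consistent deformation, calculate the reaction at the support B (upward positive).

Choose R_B as the redundant. The primary structure is the cantilever fixed at A.
Primary-structure tip deflection at B by superposition:
  clockwise couple 25.5 at a = 5: M₀a(2L − a)/(2EI) = 956.2/EI
  point load 179 at a = 8: Pa²(3L − a)/(6EI) = 42005/EI
  δ_0 = 42962/EI
Tip deflection under a unit load at B: L³/(3EI) = 333.3/EI.
Compatibility at B: δ_0 − R_B·δ_{BB} = 0, so R_B = 42962/333.3 = 128.9 kN.

R_B = 128.9 kN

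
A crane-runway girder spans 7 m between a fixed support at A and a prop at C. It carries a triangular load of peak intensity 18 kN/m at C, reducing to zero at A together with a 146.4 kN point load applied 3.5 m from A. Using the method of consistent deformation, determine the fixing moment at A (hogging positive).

M_A = 243.6 kN·m

Release the roller at C. Primary structure: cantilever fixed at A.
Downward deflection at the released point C due to the loads:
  triangular load, peak 18 at the free end: 11w₀L⁴/(120EI) = 3962/EI
  point load 146.4 at a = 3.5: Pa²(3L − a)/(6EI) = 5231/EI
  δ_0 = 9192/EI
Tip deflection under a unit load at C: L³/(3EI) = 114.3/EI.
The prop prevents deflection at C: R_C = δ_0/δ_{CC} = 9192/114.3 = 80.4 kN.
Moment equilibrium about A: M_A = Σ(load moments about A) − R_C·L = 806.4 − 80.4×7 = 243.6 kN·m.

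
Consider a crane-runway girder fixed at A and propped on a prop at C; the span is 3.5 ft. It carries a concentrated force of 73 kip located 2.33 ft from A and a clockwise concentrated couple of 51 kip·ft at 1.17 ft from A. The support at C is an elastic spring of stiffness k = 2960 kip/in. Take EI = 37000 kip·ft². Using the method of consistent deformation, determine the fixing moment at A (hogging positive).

Take the reaction at C as the redundant and release it; the primary structure is a cantilever fixed at A.
Deflection at C on the released cantilever, summing each load's contribution:
  point load 73 at a = 2.33: Pa²(3L − a)/(6EI) = 539.6/EI
  clockwise couple 51 at a = 1.17: M₀a(2L − a)/(2EI) = 173.9/EI
  δ_0 = 713.6/EI
Tip deflection under a unit load at C: L³/(3EI) = 14.29/EI.
With EI = 37000 kip·ft²: δ_0 = 0.019286 ft and δ_{CC} = 0.000386 ft/kip.
Compatibility — the spring shortens by R_C/k under the reaction it provides: δ_0 − R_C·δ_{CC} = R_C/k. With 1/k = 1/(2960×12) ft/kip = 0.000028 ft/kip, R_C = δ_0 / (δ_{CC} + 1/k) = 0.019286 / (0.000386 + 0.000028) = 46.54 kip.
Moment equilibrium about A: M_A = Σ(load moments about A) − R_C·L = 221.1 − 46.54×3.5 = 58.21 kip·ft.

M_A = 58.21 kip·ft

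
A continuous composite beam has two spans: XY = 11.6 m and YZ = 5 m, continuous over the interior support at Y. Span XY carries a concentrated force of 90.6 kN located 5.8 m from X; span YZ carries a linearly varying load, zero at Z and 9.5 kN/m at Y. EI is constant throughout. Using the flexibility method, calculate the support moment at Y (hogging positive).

M_Y = 142.5 kN·m

Insert a hinge at Y; M_Y is the redundant, and each span becomes simply supported.
Discontinuity in slope at Y on the released structure — sum the simple-span end rotations:
  span XY: point load 90.6 at a = 5.8: Pab(L + a)/(6LEI) = 761.9/EI
  span YZ: triangular load, peak 9.5: w₀L³/(45EI) = 26.39/EI
  relative rotation θ_0 = (761.9 + 26.39)/EI = 788.3/EI
A unit hogging moment at Y produces rotation L₁/(3EI) + L₂/(3EI) = 5.533/EI.
Compatibility: M_Y·(L₁+L₂)/(3EI) = θ_0, giving M_Y = 142.5 kN·m (hogging).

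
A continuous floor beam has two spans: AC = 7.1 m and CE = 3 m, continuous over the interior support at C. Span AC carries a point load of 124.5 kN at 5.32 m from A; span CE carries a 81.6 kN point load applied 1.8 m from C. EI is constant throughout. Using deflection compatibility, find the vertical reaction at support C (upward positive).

Release continuity at C by inserting a hinge; the redundant is the internal moment M_C. The primary structure is two simply-supported spans AC and CE.
Discontinuity in slope at C on the released structure — sum the simple-span end rotations:
  span AC: point load 124.5 at a = 5.32: Pab(L + a)/(6LEI) = 343.7/EI
  span CE: point load 81.6 at a = 1.8: Pab(L + b)/(6LEI) = 41.13/EI
  relative rotation θ_0 = (343.7 + 41.13)/EI = 384.9/EI
A unit hogging moment at C produces rotation L₁/(3EI) + L₂/(3EI) = 3.367/EI.
Compatibility: M_C·(L₁+L₂)/(3EI) = θ_0, giving M_C = 114.3 kN·m (hogging).
Span AC, ΣM about A with M_C applied at C: R_C^{AC}·7.1 = 662.3 + 114.3, so R_C^{AC} = 109.4 kN and R_A = 124.5 − 109.4 = 15.11 kN.
Span CE, ΣM about E: R_C^{CE}·3 = 97.92 + 114.3, so R_C^{CE} = 70.74 kN and R_E = 81.6 − 70.74 = 10.86 kN.
R_C = 109.4 + 70.74 = 180.1 kN.

R_C = 180.1 kN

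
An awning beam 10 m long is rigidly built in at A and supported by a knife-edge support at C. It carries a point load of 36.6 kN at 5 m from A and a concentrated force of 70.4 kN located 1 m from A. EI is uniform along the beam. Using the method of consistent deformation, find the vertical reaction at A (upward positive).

R_A = 94.54 kN

Remove the prop at C; the released (primary) structure is a cantilever built in at A.
Free-end deflection of the primary structure under the applied loading (downward +):
  point load 36.6 at a = 5: Pa²(3L − a)/(6EI) = 3812/EI
  point load 70.4 at a = 1: Pa²(3L − a)/(6EI) = 340.3/EI
  δ_0 = 4153/EI
Tip deflection under a unit load at C: L³/(3EI) = 333.3/EI.
Compatibility at C: δ_0 − R_C·δ_{CC} = 0, so R_C = 4153/333.3 = 12.46 kN.
Vertical equilibrium: R_A = ΣP − R_C = 107 − 12.46 = 94.54 kN.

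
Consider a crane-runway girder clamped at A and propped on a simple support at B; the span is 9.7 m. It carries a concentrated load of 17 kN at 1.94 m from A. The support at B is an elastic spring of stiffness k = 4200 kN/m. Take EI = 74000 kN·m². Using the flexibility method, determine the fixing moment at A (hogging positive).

Release the roller at B. Primary structure: cantilever fixed at A.
Deflection at B on the released cantilever, summing each load's contribution:
  point load 17 at a = 1.94: Pa²(3L − a)/(6EI) = 289.6/EI
Flexibility coefficient — unit upward force at B: δ_{BB} = L³/(3EI) = 304.2/EI.
With EI = 74000 kN·m²: δ_0 = 0.003914 m and δ_{BB} = 0.004111 m/kN.
Compatibility — the spring shortens by R_B/k under the reaction it provides: δ_0 − R_B·δ_{BB} = R_B/k. With 1/k = 0.000238 m/kN, R_B = δ_0 / (δ_{BB} + 1/k) = 0.003914 / (0.004111 + 0.000238) = 0.8999 kN.
Moment equilibrium about A: M_A = Σ(load moments about A) − R_B·L = 32.98 − 0.8999×9.7 = 24.25 kN·m.

M_A = 24.25 kN·m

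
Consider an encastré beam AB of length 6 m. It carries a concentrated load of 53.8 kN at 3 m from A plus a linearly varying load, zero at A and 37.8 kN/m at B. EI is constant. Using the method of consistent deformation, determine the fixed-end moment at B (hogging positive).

Take the two fixed-end moments M_A, M_B as redundants; the released structure is the simple span AB.
On the primary (simply-supported) span, the end slopes from the loading are:
  at A: point load 53.8 at a = 3: Pab(L + b)/(6LEI) = 121/EI
  at B: point load 53.8 at a = 3: Pab(L + a)/(6LEI) = 121/EI
  at A: triangular load, peak 37.8: 7w₀L³/(360EI) = 158.8/EI
  at B: triangular load, peak 37.8: w₀L³/(45EI) = 181.4/EI
  θ_A0 = 279.8/EI,  θ_B0 = 302.5/EI
Flexibility coefficients: a unit moment at one end gives L/(3EI) there and L/(6EI) at the far end, so f₁₁ = f₂₂ = 2/EI and f₁₂ = f₂₁ = 1/EI.
Compatibility — zero rotation at each built-in end:
  2 M_A + 1 M_B = 279.8
  1 M_A + 2 M_B = 302.5
Solving the pair gives M_A = 85.71 kN·m and M_B = 108.4 kN·m (hogging).

M_B = 108.4 kN·m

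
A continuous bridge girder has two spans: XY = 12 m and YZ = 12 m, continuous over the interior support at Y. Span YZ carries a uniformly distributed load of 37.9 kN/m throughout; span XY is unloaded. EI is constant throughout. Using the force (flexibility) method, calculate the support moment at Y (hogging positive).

M_Y = 341.1 kN·m

Insert a hinge at Y; M_Y is the redundant, and each span becomes simply supported.
Discontinuity in slope at Y on the released structure — sum the simple-span end rotations:
  span YZ: UDL 37.9: wL³/(24EI) = 2729/EI
  relative rotation θ_0 = (0 + 2729)/EI = 2729/EI
A unit hogging moment at Y produces rotation L₁/(3EI) + L₂/(3EI) = 8/EI.
Compatibility: M_Y·(L₁+L₂)/(3EI) = θ_0, giving M_Y = 341.1 kN·m (hogging).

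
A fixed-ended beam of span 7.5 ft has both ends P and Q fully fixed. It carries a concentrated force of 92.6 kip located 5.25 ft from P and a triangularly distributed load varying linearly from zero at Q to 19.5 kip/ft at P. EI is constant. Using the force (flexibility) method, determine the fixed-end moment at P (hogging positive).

Release both end moments; the primary structure is a simply-supported span PQ with redundants M_P and M_Q.
Simple-span end rotations at P and Q under the given loads:
  at P: point load 92.6 at a = 5.25: Pab(L + b)/(6LEI) = 237/EI
  at Q: point load 92.6 at a = 5.25: Pab(L + a)/(6LEI) = 309.9/EI
  at P: triangular load, peak 19.5: w₀L³/(45EI) = 182.8/EI
  at Q: triangular load, peak 19.5: 7w₀L³/(360EI) = 160/EI
  θ_P0 = 419.8/EI,  θ_Q0 = 469.9/EI
Flexibility coefficients: a unit moment at one end gives L/(3EI) there and L/(6EI) at the far end, so f₁₁ = f₂₂ = 2.5/EI and f₁₂ = f₂₁ = 1.25/EI.
Compatibility — zero rotation at each built-in end:
  2.5 M_P + 1.25 M_Q = 419.8
  1.25 M_P + 2.5 M_Q = 469.9
Solving the pair gives M_P = 98.6 kip·ft and M_Q = 138.7 kip·ft (hogging).

M_P = 98.6 kip·ft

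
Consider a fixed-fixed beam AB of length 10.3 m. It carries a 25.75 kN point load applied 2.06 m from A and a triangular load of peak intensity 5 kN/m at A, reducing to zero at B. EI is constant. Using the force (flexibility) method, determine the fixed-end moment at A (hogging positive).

M_A = 60.47 kN·m

Take the two fixed-end moments M_A, M_B as redundants; the released structure is the simple span AB.
End rotations of the released simple span under the applied load (×1/EI):
  at A: point load 25.75 at a = 2.06: Pab(L + b)/(6LEI) = 131.1/EI
  at B: point load 25.75 at a = 2.06: Pab(L + a)/(6LEI) = 87.42/EI
  at A: triangular load, peak 5: w₀L³/(45EI) = 121.4/EI
  at B: triangular load, peak 5: 7w₀L³/(360EI) = 106.2/EI
  θ_A0 = 252.5/EI,  θ_B0 = 193.7/EI
Flexibility coefficients: a unit moment at one end gives L/(3EI) there and L/(6EI) at the far end, so f₁₁ = f₂₂ = 3.433/EI and f₁₂ = f₂₁ = 1.717/EI.
Compatibility — zero rotation at each built-in end:
  3.433 M_A + 1.717 M_B = 252.5
  1.717 M_A + 3.433 M_B = 193.7
Solving the pair gives M_A = 60.47 kN·m and M_B = 26.17 kN·m (hogging).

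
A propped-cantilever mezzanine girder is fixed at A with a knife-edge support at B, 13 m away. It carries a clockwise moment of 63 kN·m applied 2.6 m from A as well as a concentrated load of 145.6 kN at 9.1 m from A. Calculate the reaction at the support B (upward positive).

R_B = 84.66 kN

Choose R_B as the redundant. The primary structure is the cantilever fixed at A.
Downward deflection at the released point B due to the loads:
  clockwise couple 63 at a = 2.6: M₀a(2L − a)/(2EI) = 1916/EI
  point load 145.6 at a = 9.1: Pa²(3L − a)/(6EI) = 60085/EI
  δ_0 = 62001/EI
Tip deflection under a unit load at B: L³/(3EI) = 732.3/EI.
The prop prevents deflection at B: R_B = δ_0/δ_{BB} = 62001/732.3 = 84.66 kN.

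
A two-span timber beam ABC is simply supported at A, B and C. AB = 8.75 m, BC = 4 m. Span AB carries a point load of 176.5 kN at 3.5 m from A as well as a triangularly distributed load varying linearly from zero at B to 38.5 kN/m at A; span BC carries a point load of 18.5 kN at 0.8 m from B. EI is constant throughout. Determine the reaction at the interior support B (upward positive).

R_B = 250.6 kN

Insert a hinge at B; M_B is the redundant, and each span becomes simply supported.
Rotations at B on the released spans (each span's end-slope, ×1/EI):
  span AB: point load 176.5 at a = 3.5: Pab(L + a)/(6LEI) = 756.7/EI
  span AB: triangular load, peak 38.5: 7w₀L³/(360EI) = 501.5/EI
  span BC: point load 18.5 at a = 0.8: Pab(L + b)/(6LEI) = 14.21/EI
  relative rotation θ_0 = (1258 + 14.21)/EI = 1272/EI
A unit hogging moment at B produces rotation L₁/(3EI) + L₂/(3EI) = 4.25/EI.
Slope continuity at B: θ_0 = M_B·4.25/EI, so M_B = 1272/4.25 = 299.4 kN·m (hogging).
Span AB, ΣM about A with M_B applied at B: R_B^{AB}·8.75 = 1109 + 299.4, so R_B^{AB} = 161 kN and R_A = 344.9 − 161 = 184 kN.
Span BC, ΣM about C: R_B^{BC}·4 = 59.2 + 299.4, so R_B^{BC} = 89.65 kN and R_C = 18.5 − 89.65 = -71.15 kN.
R_B = 161 + 89.65 = 250.6 kN.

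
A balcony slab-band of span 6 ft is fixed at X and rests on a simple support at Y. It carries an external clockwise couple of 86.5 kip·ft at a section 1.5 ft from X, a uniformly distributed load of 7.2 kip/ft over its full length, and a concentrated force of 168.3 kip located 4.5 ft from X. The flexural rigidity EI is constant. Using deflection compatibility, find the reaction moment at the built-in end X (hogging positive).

M_X = 180.5 kip·ft

Release the roller at Y. Primary structure: cantilever fixed at X.
Primary-structure tip deflection at Y by superposition:
  clockwise couple 86.5 at a = 1.5: M₀a(2L − a)/(2EI) = 681.2/EI
  UDL 7.2: wL⁴/(8EI) = 1166/EI
  point load 168.3 at a = 4.5: Pa²(3L − a)/(6EI) = 7668/EI
  δ_0 = 9516/EI
Flexibility coefficient — unit upward force at Y: δ_{YY} = L³/(3EI) = 72/EI.
Compatibility at Y: δ_0 − R_Y·δ_{YY} = 0, so R_Y = 9516/72 = 132.2 kip.
Moment equilibrium about X: M_X = Σ(load moments about X) − R_Y·L = 973.5 − 132.2×6 = 180.5 kip·ft.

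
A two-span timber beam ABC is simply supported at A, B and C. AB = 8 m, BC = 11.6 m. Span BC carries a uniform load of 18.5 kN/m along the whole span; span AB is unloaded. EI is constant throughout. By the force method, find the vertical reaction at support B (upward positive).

R_B = 146.2 kN

Release continuity at B by inserting a hinge; the redundant is the internal moment M_B. The primary structure is two simply-supported spans AB and BC.
End slopes at the hinge B, treating each span as simply supported:
  span BC: UDL 18.5: wL³/(24EI) = 1203/EI
  relative rotation θ_0 = (0 + 1203)/EI = 1203/EI
A unit hogging moment at B produces rotation L₁/(3EI) + L₂/(3EI) = 6.533/EI.
Compatibility: M_B·(L₁+L₂)/(3EI) = θ_0, giving M_B = 184.2 kN·m (hogging).
Span AB, ΣM about A with M_B applied at B: R_B^{AB}·8 = 0 + 184.2, so R_B^{AB} = 23.02 kN and R_A = 0 − 23.02 = -23.02 kN.
Span BC, ΣM about C: R_B^{BC}·11.6 = 1245 + 184.2, so R_B^{BC} = 123.2 kN and R_C = 214.6 − 123.2 = 91.42 kN.
R_B = 23.02 + 123.2 = 146.2 kN.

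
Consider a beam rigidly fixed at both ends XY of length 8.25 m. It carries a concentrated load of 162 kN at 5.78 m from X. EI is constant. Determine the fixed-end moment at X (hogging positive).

M_X = 83.93 kN·m

Release both end moments; the primary structure is a simply-supported span XY with redundants M_X and M_Y.
On the primary (simply-supported) span, the end slopes from the loading are:
  at X: point load 162 at a = 5.78: Pab(L + b)/(6LEI) = 500.9/EI
  at Y: point load 162 at a = 5.78: Pab(L + a)/(6LEI) = 655.5/EI
  θ_X0 = 500.9/EI,  θ_Y0 = 655.5/EI
Flexibility coefficients: a unit moment at one end gives L/(3EI) there and L/(6EI) at the far end, so f₁₁ = f₂₂ = 2.75/EI and f₁₂ = f₂₁ = 1.375/EI.
Compatibility — zero rotation at each built-in end:
  2.75 M_X + 1.375 M_Y = 500.9
  1.375 M_X + 2.75 M_Y = 655.5
Solving the pair gives M_X = 83.93 kN·m and M_Y = 196.4 kN·m (hogging).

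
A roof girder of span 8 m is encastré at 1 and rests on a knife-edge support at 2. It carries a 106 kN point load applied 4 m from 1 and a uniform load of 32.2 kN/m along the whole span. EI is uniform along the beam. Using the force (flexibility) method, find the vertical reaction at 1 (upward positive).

R_1 = 233.9 kN

Remove the prop at 2; the released (primary) structure is a cantilever built in at 1.
Downward deflection at the released point 2 due to the loads:
  point load 106 at a = 4: Pa²(3L − a)/(6EI) = 5653/EI
  UDL 32.2: wL⁴/(8EI) = 16486/EI
  δ_0 = 22140/EI
Flexibility coefficient — unit upward force at 2: δ_{22} = L³/(3EI) = 170.7/EI.
The prop prevents deflection at 2: R_2 = δ_0/δ_{22} = 22140/170.7 = 129.7 kN.
Vertical equilibrium: R_1 = ΣP − R_2 = 363.6 − 129.7 = 233.9 kN.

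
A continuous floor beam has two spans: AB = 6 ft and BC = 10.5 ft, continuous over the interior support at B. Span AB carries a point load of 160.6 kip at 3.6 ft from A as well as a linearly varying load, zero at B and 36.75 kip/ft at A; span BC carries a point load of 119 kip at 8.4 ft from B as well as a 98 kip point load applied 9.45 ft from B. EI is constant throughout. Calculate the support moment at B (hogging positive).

M_B = 204.1 kip·ft

Take M_B as the redundant. Released structure: two simple spans AB and BC with a hinge at B.
Discontinuity in slope at B on the released structure — sum the simple-span end rotations:
  span AB: point load 160.6 at a = 3.6: Pab(L + a)/(6LEI) = 370/EI
  span AB: triangular load, peak 36.75: 7w₀L³/(360EI) = 154.3/EI
  span BC: point load 119 at a = 8.4: Pab(L + b)/(6LEI) = 419.8/EI
  span BC: point load 98 at a = 9.45: Pab(L + b)/(6LEI) = 178.3/EI
  relative rotation θ_0 = (524.4 + 598.1)/EI = 1122/EI
A unit hogging moment at B produces rotation L₁/(3EI) + L₂/(3EI) = 5.5/EI.
Compatibility: M_B·(L₁+L₂)/(3EI) = θ_0, giving M_B = 204.1 kip·ft (hogging).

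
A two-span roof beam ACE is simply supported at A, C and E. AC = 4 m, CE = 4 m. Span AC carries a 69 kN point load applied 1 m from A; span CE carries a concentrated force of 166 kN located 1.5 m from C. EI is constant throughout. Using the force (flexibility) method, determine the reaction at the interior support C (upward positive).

Insert a hinge at C; M_C is the redundant, and each span becomes simply supported.
End slopes at the hinge C, treating each span as simply supported:
  span AC: point load 69 at a = 1: Pab(L + a)/(6LEI) = 43.12/EI
  span CE: point load 166 at a = 1.5: Pab(L + b)/(6LEI) = 168.6/EI
  relative rotation θ_0 = (43.12 + 168.6)/EI = 211.7/EI
A unit hogging moment at C produces rotation L₁/(3EI) + L₂/(3EI) = 2.667/EI.
Compatibility: M_C·(L₁+L₂)/(3EI) = θ_0, giving M_C = 79.39 kN·m (hogging).
Span AC, ΣM about A with M_C applied at C: R_C^{AC}·4 = 69 + 79.39, so R_C^{AC} = 37.1 kN and R_A = 69 − 37.1 = 31.9 kN.
Span CE, ΣM about E: R_C^{CE}·4 = 415 + 79.39, so R_C^{CE} = 123.6 kN and R_E = 166 − 123.6 = 42.4 kN.
R_C = 37.1 + 123.6 = 160.7 kN.

R_C = 160.7 kN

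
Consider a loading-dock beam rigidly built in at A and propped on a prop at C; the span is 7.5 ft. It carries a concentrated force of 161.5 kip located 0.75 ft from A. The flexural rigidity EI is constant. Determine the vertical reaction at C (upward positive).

Take the reaction at C as the redundant and release it; the primary structure is a cantilever fixed at A.
Downward deflection at the released point C due to the loads:
  point load 161.5 at a = 0.75: Pa²(3L − a)/(6EI) = 329.3/EI
Flexibility coefficient — unit upward force at C: δ_{CC} = L³/(3EI) = 140.6/EI.
Compatibility at C: δ_0 − R_C·δ_{CC} = 0, so R_C = 329.3/140.6 = 2.342 kip.

R_C = 2.342 kip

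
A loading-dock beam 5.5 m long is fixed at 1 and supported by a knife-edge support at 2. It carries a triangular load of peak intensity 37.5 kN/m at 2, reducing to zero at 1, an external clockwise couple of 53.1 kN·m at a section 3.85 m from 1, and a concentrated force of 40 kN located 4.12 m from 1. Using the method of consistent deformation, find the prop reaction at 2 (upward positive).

Release the roller at 2. Primary structure: cantilever fixed at 1.
Primary-structure tip deflection at 2 by superposition:
  triangular load, peak 37.5 at the free end: 11w₀L⁴/(120EI) = 3146/EI
  clockwise couple 53.1 at a = 3.85: M₀a(2L − a)/(2EI) = 730.9/EI
  point load 40 at a = 4.12: Pa²(3L − a)/(6EI) = 1401/EI
  δ_0 = 5277/EI
Tip deflection under a unit load at 2: L³/(3EI) = 55.46/EI.
Compatibility at 2: δ_0 − R_2·δ_{22} = 0, so R_2 = 5277/55.46 = 95.16 kN.

R_2 = 95.16 kN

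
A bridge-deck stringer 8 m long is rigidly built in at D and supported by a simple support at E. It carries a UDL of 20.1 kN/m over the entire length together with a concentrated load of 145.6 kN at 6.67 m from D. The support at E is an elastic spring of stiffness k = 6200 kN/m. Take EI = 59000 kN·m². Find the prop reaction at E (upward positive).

R_E = 161 kN

Release the roller at E. Primary structure: cantilever fixed at D.
Primary-structure tip deflection at E by superposition:
  UDL 20.1: wL⁴/(8EI) = 10291/EI
  point load 145.6 at a = 6.67: Pa²(3L − a)/(6EI) = 18709/EI
  δ_0 = 29001/EI
Flexibility coefficient — unit upward force at E: δ_{EE} = L³/(3EI) = 170.7/EI.
With EI = 59000 kN·m²: δ_0 = 0.49154 m and δ_{EE} = 0.002893 m/kN.
Compatibility — the spring shortens by R_E/k under the reaction it provides: δ_0 − R_E·δ_{EE} = R_E/k. With 1/k = 0.000161 m/kN, R_E = δ_0 / (δ_{EE} + 1/k) = 0.49154 / (0.002893 + 0.000161) = 161 kN.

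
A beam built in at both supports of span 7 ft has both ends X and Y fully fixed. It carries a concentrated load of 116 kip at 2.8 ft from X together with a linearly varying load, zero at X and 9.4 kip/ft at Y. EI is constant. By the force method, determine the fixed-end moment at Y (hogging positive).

Take the two fixed-end moments M_X, M_Y as redundants; the released structure is the simple span XY.
End rotations of the released simple span under the applied load (×1/EI):
  at X: point load 116 at a = 2.8: Pab(L + b)/(6LEI) = 363.8/EI
  at Y: point load 116 at a = 2.8: Pab(L + a)/(6LEI) = 318.3/EI
  at X: triangular load, peak 9.4: 7w₀L³/(360EI) = 62.69/EI
  at Y: triangular load, peak 9.4: w₀L³/(45EI) = 71.65/EI
  θ_X0 = 426.5/EI,  θ_Y0 = 390/EI
Flexibility coefficients: a unit moment at one end gives L/(3EI) there and L/(6EI) at the far end, so f₁₁ = f₂₂ = 2.333/EI and f₁₂ = f₂₁ = 1.167/EI.
Compatibility — zero rotation at each built-in end:
  2.333 M_X + 1.167 M_Y = 426.5
  1.167 M_X + 2.333 M_Y = 390
Solving the pair gives M_X = 132.3 kip·ft and M_Y = 101 kip·ft (hogging).

M_Y = 101 kip·ft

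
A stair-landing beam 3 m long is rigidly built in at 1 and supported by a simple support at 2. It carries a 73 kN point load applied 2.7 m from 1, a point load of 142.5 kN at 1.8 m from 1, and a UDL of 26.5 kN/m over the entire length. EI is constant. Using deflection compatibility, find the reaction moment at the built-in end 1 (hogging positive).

M_1 = 112.5 kN·m

Choose R_2 as the redundant. The primary structure is the cantilever fixed at 1.
Downward deflection at the released point 2 due to the loads:
  point load 73 at a = 2.7: Pa²(3L − a)/(6EI) = 558.8/EI
  point load 142.5 at a = 1.8: Pa²(3L − a)/(6EI) = 554/EI
  UDL 26.5: wL⁴/(8EI) = 268.3/EI
  δ_0 = 1381/EI
Tip deflection under a unit load at 2: L³/(3EI) = 9/EI.
The prop prevents deflection at 2: R_2 = δ_0/δ_{22} = 1381/9 = 153.5 kN.
Moment equilibrium about 1: M_1 = Σ(load moments about 1) − R_2·L = 572.9 − 153.5×3 = 112.5 kN·m.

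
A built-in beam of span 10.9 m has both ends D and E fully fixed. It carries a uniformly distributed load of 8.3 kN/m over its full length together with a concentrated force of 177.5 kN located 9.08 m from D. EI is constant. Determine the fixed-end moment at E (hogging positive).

M_E = 306.4 kN·m

Take the two fixed-end moments M_D, M_E as redundants; the released structure is the simple span DE.
End rotations of the released simple span under the applied load (×1/EI):
  at D: UDL 8.3: wL³/(24EI) = 447.9/EI
  at E: UDL 8.3: wL³/(24EI) = 447.9/EI
  at D: point load 177.5 at a = 9.08: Pab(L + b)/(6LEI) = 570.5/EI
  at E: point load 177.5 at a = 9.08: Pab(L + a)/(6LEI) = 896.1/EI
  θ_D0 = 1018/EI,  θ_E0 = 1344/EI
Flexibility coefficients: a unit moment at one end gives L/(3EI) there and L/(6EI) at the far end, so f₁₁ = f₂₂ = 3.633/EI and f₁₂ = f₂₁ = 1.817/EI.
Compatibility — zero rotation at each built-in end:
  3.633 M_D + 1.817 M_E = 1018
  1.817 M_D + 3.633 M_E = 1344
Solving the pair gives M_D = 127.1 kN·m and M_E = 306.4 kN·m (hogging).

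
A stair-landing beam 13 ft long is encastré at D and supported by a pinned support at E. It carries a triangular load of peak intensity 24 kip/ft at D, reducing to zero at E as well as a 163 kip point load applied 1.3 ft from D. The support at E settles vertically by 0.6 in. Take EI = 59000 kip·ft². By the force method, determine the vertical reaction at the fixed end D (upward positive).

Choose R_E as the redundant. The primary structure is the cantilever fixed at D.
Deflection at E on the released cantilever, summing each load's contribution:
  triangular load, peak 24 at the fixed end: w₀L⁴/(30EI) = 22849/EI
  point load 163 at a = 1.3: Pa²(3L − a)/(6EI) = 1731/EI
  δ_0 = 24580/EI
Tip deflection under a unit load at E: L³/(3EI) = 732.3/EI.
With EI = 59000 kip·ft²: δ_0 = 0.4166 ft and δ_{EE} = 0.012412 ft/kip.
Compatibility — the beam at E must follow the support down by 0.05 ft: δ_0 − R_E·δ_{EE} = 0.05, so R_E = (0.4166 − 0.05)/0.012412 = 29.54 kip.
Vertical equilibrium: R_D = ΣP − R_E = 319 − 29.54 = 289.5 kip.

R_D = 289.5 kip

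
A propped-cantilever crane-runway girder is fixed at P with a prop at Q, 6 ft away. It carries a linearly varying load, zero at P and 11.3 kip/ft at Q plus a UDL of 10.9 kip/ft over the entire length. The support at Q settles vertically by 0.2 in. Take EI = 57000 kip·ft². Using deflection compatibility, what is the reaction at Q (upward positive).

R_Q = 29.98 kip

Take the reaction at Q as the redundant and release it; the primary structure is a cantilever fixed at P.
Primary-structure tip deflection at Q by superposition:
  triangular load, peak 11.3 at the free end: 11w₀L⁴/(120EI) = 1342/EI
  UDL 10.9: wL⁴/(8EI) = 1766/EI
  δ_0 = 3108/EI
Tip deflection under a unit load at Q: L³/(3EI) = 72/EI.
With EI = 57000 kip·ft²: δ_0 = 0.054531 ft and δ_{QQ} = 0.001263 ft/kip.
Compatibility — the beam at Q must follow the support down by 0.01667 ft: δ_0 − R_Q·δ_{QQ} = 0.01667, so R_Q = (0.054531 − 0.01667)/0.001263 = 29.98 kip.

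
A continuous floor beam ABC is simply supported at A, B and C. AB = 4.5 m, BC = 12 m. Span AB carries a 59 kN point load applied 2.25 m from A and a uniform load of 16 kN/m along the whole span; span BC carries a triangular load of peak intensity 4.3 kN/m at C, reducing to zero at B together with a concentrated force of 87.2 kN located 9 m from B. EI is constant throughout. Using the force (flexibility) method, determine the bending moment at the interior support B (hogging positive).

Release continuity at B by inserting a hinge; the redundant is the internal moment M_B. The primary structure is two simply-supported spans AB and BC.
Discontinuity in slope at B on the released structure — sum the simple-span end rotations:
  span AB: point load 59 at a = 2.25: Pab(L + a)/(6LEI) = 74.67/EI
  span AB: UDL 16: wL³/(24EI) = 60.75/EI
  span BC: triangular load, peak 4.3: 7w₀L³/(360EI) = 144.5/EI
  span BC: point load 87.2 at a = 9: Pab(L + b)/(6LEI) = 490.5/EI
  relative rotation θ_0 = (135.4 + 635)/EI = 770.4/EI
A unit hogging moment at B produces rotation L₁/(3EI) + L₂/(3EI) = 5.5/EI.
Compatibility: M_B·(L₁+L₂)/(3EI) = θ_0, giving M_B = 140.1 kN·m (hogging).

M_B = 140.1 kN·m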